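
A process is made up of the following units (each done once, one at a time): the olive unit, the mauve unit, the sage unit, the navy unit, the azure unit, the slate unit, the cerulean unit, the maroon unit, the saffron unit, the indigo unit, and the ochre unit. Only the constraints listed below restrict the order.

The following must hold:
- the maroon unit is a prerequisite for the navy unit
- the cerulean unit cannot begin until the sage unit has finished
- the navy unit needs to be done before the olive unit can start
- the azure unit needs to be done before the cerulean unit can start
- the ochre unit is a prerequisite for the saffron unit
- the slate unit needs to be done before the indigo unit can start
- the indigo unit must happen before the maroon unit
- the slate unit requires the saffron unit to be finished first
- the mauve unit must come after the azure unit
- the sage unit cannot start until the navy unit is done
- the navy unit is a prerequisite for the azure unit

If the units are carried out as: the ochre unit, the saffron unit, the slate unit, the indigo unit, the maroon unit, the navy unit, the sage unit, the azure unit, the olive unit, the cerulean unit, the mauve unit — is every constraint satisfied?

Yes

Every stated constraint is respected: the sage unit sits at position 7, ahead of the cerulean unit at position 10, and each of the other listed pairs likewise has the predecessor earlier in the sequence.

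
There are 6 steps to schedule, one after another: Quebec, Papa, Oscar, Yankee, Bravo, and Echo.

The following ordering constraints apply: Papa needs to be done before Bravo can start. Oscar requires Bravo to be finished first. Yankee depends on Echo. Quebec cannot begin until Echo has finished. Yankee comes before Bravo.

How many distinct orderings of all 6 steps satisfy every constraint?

14

The steps with no prerequisites are Papa, Echo; any of them can be placed first.
Enumerating by repeatedly choosing an available step (one whose prerequisites are all placed) gives 14 distinct complete orderings.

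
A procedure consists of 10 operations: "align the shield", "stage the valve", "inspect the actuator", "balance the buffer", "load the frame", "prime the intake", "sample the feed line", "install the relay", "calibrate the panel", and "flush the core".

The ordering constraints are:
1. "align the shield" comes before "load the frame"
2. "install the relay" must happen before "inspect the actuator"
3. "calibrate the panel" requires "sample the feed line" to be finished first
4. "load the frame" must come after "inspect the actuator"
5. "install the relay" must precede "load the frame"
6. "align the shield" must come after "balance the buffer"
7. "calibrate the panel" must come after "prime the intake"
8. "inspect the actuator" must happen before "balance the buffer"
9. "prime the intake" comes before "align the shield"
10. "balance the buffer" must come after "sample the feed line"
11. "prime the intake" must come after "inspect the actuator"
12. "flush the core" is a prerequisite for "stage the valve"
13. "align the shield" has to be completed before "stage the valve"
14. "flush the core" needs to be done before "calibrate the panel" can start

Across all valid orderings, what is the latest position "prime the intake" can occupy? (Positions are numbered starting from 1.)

Following every chain forward from "prime the intake", the operations that must come later are "align the shield", "stage the valve", "load the frame", "calibrate the panel" — 4 of them.
So at least 4 operations follow "prime the intake", putting "prime the intake" no later than position 6. That position is achievable by scheduling everything else first.

6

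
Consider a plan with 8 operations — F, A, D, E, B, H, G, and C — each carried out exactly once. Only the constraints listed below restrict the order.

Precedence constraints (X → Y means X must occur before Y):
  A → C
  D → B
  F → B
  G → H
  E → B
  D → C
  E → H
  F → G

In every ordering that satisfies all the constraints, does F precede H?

Yes

Following the dependencies: F → G → H.
Hence F necessarily comes before H.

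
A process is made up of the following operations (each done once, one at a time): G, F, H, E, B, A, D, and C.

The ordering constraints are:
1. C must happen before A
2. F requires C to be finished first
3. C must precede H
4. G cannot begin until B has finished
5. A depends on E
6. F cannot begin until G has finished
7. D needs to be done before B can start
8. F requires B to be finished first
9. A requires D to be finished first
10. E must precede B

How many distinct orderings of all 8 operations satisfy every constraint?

3 operations have no prerequisites (E, D, C), so any of them could come first.
Counting all ways to extend the partial order to a total order gives 180.

180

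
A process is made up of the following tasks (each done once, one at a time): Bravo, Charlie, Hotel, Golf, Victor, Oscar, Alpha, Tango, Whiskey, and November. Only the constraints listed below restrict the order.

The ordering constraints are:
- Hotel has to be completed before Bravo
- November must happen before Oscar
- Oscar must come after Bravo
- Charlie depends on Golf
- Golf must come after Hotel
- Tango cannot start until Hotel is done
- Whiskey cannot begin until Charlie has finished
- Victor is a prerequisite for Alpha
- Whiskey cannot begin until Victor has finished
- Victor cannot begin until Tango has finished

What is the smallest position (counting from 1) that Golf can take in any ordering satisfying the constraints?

2

Working backwards through the constraints from Golf, its only required predecessor is Hotel.
So at minimum 1 task comes before Golf, putting Golf no earlier than position 2. That position is achievable by scheduling exactly that predecessor first.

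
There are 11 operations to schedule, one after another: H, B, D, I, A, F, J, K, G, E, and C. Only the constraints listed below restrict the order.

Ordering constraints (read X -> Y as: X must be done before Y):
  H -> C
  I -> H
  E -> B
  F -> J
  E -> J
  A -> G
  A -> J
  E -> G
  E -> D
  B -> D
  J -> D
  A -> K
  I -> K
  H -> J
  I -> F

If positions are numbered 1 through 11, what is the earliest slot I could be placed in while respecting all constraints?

1

Nothing is required before I; it can be the very first operation.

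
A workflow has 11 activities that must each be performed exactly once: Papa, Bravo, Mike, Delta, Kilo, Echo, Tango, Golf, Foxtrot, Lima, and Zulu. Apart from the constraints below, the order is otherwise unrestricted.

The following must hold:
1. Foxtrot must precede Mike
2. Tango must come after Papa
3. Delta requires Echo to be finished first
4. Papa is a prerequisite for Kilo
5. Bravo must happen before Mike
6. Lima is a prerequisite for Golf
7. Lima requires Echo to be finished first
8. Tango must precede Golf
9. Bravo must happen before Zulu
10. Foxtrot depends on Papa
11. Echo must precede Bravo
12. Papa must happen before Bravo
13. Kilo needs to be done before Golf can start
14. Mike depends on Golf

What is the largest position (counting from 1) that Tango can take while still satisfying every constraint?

Following every chain forward from Tango, the activities that must come later are Mike, Golf — 2 of them.
With 2 mandatory successors out of 11 activities total, the latest slot for Tango is 11−2 = 9, and it's reachable by doing all non-successors before Tango.

9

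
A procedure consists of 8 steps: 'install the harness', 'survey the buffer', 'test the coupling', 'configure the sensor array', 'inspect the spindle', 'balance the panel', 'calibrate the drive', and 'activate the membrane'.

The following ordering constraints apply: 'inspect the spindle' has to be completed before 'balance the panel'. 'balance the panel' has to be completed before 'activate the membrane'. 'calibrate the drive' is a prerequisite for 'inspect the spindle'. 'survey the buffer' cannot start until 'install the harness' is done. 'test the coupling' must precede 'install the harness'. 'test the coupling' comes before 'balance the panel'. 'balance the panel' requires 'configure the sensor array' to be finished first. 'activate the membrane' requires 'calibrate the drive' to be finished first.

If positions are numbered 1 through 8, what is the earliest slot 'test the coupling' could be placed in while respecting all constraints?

No constraint forces any other step before 'test the coupling', so it can be placed first.

1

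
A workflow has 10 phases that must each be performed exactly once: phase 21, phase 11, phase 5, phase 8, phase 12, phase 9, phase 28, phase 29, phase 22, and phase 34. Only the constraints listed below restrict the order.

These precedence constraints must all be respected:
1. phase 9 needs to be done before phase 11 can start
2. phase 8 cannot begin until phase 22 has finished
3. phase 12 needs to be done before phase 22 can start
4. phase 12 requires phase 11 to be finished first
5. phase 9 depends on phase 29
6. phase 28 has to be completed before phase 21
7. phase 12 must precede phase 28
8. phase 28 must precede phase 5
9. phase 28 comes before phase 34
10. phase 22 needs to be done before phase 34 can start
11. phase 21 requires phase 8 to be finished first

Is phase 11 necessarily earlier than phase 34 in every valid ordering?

Following the dependencies: phase 11 → phase 12 → phase 22 → phase 34.
Hence phase 11 necessarily comes before phase 34.

Yes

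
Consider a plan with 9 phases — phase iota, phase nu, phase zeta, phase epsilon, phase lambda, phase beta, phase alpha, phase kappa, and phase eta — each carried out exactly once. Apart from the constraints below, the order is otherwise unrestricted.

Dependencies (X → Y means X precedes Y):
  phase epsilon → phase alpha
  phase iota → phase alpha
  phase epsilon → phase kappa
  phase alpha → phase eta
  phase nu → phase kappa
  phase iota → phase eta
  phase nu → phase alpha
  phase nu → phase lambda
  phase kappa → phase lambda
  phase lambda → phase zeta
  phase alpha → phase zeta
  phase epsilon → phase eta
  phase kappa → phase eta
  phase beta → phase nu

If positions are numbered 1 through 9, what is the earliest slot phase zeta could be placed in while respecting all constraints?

8

Every phase that must precede phase zeta has to come before it. Tracing all chains that end at phase zeta, those phases are: phase iota, phase nu, phase epsilon, phase lambda, phase beta, phase alpha, phase kappa — 7 in total.
With 7 mandatory predecessors, the earliest phase zeta can sit is position 7+1 = 8, and placing just those 7 first achieves it.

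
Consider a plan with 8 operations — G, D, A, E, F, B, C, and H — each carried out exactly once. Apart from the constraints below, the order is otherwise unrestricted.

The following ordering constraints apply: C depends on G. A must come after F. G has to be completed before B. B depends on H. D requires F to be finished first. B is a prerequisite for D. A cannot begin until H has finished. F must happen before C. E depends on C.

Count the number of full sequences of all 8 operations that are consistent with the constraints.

246

The operations with no prerequisites are G, F, H; any of them can be placed first.
Counting all ways to extend the partial order to a total order gives 246.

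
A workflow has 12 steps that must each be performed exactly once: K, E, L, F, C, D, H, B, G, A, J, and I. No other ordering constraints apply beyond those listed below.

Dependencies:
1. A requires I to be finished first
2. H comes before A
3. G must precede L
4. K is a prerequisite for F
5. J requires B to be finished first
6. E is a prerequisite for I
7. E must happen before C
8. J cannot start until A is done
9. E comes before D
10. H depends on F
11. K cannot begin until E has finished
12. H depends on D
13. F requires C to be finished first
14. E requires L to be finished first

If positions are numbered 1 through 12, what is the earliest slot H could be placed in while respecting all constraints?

8

Working backwards through the constraints from H, its full set of required predecessors is K, E, L, F, C, D, G — 7 of them.
With 7 mandatory predecessors, the earliest H can sit is position 7+1 = 8, and placing just those 7 first achieves it.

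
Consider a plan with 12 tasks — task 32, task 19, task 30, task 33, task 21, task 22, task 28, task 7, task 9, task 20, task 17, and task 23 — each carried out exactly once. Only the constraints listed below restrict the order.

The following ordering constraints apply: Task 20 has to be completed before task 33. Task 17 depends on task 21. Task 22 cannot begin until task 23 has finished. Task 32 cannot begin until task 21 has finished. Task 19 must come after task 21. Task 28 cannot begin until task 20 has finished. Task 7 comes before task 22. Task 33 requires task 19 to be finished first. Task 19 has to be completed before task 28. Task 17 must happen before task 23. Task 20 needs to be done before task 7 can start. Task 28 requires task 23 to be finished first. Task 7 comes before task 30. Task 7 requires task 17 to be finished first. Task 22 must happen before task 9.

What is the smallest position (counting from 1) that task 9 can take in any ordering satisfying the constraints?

7

Every task that must precede task 9 has to come before it. Tracing all chains that end at task 9, those tasks are: task 21, task 22, task 7, task 20, task 17, task 23 — 6 in total.
So at minimum 6 tasks come before task 9, putting task 9 no earlier than position 7. That position is achievable by scheduling exactly those predecessors first.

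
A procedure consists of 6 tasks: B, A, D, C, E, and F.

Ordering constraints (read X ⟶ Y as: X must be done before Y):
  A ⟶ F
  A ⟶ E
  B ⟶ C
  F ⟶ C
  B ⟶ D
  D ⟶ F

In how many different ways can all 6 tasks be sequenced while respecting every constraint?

12

2 tasks have no prerequisites (B, A), so any of them could come first.
Systematically extending each partial ordering one task at a time and counting, there are 12 complete orderings.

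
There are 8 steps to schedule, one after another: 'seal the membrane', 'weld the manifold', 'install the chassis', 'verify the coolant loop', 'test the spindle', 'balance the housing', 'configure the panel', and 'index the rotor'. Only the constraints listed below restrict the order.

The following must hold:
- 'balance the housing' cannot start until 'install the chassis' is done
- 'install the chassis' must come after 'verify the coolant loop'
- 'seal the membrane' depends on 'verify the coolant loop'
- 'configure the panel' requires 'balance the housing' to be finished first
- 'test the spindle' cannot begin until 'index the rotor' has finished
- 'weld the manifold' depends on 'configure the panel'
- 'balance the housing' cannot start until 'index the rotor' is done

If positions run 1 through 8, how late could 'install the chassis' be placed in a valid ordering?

5

Following every chain forward from 'install the chassis', the steps that must come later are 'weld the manifold', 'balance the housing', 'configure the panel' — 3 of them.
So at least 3 steps follow 'install the chassis', putting 'install the chassis' no later than position 5. That position is achievable by scheduling everything else first.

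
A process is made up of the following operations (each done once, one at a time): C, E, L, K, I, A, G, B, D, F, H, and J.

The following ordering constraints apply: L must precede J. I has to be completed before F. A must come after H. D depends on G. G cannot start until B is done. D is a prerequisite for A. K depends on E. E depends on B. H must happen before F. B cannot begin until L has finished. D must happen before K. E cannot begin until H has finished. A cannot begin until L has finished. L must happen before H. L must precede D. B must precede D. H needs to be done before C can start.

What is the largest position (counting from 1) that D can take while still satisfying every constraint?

Every operation that must follow D has to come after it. Tracing all chains starting from D, those operations are: K, A — 2 in total.
So at least 2 operations follow D, putting D no later than position 10. That position is achievable by scheduling everything else first.

10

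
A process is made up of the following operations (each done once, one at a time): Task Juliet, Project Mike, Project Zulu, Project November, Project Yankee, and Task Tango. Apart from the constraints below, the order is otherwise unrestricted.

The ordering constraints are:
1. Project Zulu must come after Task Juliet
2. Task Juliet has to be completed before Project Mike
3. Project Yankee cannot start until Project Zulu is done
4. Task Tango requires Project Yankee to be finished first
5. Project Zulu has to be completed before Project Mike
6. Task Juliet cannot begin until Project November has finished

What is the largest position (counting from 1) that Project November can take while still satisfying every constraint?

1

The operations that are forced after Project November, directly or by a chain of constraints, are Task Juliet, Project Mike, Project Zulu, Project Yankee, Task Tango. That's 5 operations.
With 5 mandatory successors out of 6 operations total, the latest slot for Project November is 6−5 = 1, and it's reachable by doing all non-successors before Project November.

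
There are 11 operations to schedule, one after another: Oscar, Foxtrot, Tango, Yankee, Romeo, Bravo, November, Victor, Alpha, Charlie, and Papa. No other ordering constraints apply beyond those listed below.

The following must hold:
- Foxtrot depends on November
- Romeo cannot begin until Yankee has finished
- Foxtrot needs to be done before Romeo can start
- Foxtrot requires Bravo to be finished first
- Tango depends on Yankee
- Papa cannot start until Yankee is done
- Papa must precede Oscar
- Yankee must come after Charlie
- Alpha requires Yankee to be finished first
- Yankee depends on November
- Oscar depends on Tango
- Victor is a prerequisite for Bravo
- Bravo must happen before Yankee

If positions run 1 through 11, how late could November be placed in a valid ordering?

4

The operations that are forced after November, directly or by a chain of constraints, are Oscar, Foxtrot, Tango, Yankee, Romeo, Alpha, Papa. That's 7 operations.
With 7 mandatory successors out of 11 operations total, the latest slot for November is 11−7 = 4, and it's reachable by doing all non-successors before November.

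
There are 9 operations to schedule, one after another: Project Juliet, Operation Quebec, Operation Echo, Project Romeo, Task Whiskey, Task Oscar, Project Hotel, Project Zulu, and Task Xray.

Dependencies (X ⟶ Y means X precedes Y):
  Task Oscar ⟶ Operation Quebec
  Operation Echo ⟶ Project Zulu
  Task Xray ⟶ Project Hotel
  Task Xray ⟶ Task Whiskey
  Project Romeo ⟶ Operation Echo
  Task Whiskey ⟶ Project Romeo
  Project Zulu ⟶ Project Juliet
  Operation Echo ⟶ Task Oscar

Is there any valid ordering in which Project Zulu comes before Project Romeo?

No

There is a dependency chain Project Romeo → Operation Echo → Project Zulu, so Project Zulu always comes after Project Romeo.
So no valid ordering can have Project Zulu before Project Romeo.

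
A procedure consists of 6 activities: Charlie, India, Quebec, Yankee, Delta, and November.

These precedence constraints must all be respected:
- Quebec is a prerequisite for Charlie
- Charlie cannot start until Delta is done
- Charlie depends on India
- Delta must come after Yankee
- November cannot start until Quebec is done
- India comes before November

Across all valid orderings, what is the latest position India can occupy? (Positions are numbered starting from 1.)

4

The activities that are forced after India, directly or by a chain of constraints, are Charlie, November. That's 2 activities.
With 2 mandatory successors out of 6 activities total, the latest slot for India is 6−2 = 4, and it's reachable by doing all non-successors before India.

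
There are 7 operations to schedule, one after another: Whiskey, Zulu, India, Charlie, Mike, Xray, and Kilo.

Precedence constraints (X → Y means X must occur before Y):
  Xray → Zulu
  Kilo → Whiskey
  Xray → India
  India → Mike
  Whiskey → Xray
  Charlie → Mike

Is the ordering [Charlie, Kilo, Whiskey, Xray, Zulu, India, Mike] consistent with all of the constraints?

Every stated constraint is respected: Charlie sits at position 1, ahead of Mike at position 7, and each of the other listed pairs likewise has the predecessor earlier in the sequence.

Yes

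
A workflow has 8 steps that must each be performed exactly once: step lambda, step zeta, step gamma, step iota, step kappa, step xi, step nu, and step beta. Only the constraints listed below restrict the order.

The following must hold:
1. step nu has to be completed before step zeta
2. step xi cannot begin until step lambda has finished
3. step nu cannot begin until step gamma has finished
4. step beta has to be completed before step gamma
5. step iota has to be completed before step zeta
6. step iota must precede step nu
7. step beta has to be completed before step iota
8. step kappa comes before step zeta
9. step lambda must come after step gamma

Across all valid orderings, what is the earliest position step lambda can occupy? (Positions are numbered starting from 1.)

3

Working backwards through the constraints from step lambda, its full set of required predecessors is step gamma, step beta — 2 of them.
With 2 mandatory predecessors, the earliest step lambda can sit is position 2+1 = 3, and placing just those 2 first achieves it.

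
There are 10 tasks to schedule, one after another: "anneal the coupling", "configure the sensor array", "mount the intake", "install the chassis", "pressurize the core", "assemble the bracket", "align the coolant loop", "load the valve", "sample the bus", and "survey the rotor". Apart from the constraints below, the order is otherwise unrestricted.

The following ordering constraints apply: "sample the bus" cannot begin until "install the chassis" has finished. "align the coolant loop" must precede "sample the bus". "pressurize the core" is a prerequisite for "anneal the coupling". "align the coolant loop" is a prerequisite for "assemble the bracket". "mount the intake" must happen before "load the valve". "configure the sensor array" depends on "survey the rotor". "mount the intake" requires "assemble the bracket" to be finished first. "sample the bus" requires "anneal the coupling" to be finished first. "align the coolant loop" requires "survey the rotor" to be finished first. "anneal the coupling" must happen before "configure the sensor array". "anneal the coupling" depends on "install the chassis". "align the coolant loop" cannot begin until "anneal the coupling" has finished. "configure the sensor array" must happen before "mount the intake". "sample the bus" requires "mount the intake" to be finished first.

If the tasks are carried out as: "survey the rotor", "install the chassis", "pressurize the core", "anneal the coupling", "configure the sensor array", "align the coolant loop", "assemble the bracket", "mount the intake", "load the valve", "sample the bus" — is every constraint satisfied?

Going through the constraints one by one, each required predecessor appears earlier in the sequence than its dependent — e.g. "install the chassis" (position 2) is before "sample the bus" (position 10), as required.

Yes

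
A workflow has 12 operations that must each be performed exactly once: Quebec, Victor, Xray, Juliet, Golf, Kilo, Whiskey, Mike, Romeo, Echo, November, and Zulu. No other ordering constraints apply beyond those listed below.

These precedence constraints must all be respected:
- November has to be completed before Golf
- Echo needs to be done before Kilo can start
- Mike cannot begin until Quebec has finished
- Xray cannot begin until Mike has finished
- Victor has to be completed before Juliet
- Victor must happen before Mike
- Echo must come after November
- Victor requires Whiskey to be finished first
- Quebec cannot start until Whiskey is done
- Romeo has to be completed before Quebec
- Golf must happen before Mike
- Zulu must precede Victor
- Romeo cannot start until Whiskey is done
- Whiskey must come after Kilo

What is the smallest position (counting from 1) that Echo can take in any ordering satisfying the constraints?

2

The only operation forced before Echo (directly or transitively) is November.
With 1 mandatory predecessor, the earliest Echo can sit is position 1+1 = 2, and placing just that one first achieves it.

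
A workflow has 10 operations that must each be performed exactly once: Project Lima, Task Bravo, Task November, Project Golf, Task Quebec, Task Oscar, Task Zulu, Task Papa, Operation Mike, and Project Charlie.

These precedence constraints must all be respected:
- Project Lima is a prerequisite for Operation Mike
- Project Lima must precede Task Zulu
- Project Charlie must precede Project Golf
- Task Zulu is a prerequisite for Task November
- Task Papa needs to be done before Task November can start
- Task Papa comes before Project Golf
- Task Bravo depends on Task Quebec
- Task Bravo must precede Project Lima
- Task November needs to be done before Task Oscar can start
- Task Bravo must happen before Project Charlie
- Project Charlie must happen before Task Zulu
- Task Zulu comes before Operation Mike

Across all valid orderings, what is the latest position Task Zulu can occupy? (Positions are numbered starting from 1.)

Every operation that must follow Task Zulu has to come after it. Tracing all chains starting from Task Zulu, those operations are: Task November, Task Oscar, Operation Mike — 3 in total.
So at least 3 operations follow Task Zulu, putting Task Zulu no later than position 7. That position is achievable by scheduling everything else first.

7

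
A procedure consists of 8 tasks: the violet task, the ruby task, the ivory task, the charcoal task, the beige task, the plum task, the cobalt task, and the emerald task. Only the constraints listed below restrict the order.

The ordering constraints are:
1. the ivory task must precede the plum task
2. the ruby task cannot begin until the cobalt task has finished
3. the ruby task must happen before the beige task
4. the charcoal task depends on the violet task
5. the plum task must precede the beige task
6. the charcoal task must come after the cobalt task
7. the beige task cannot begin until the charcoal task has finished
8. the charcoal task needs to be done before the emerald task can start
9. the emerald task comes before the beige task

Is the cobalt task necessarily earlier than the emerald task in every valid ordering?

There is a constraint chain the cobalt task → the charcoal task → the emerald task.
Hence the cobalt task necessarily comes before the emerald task.

Yes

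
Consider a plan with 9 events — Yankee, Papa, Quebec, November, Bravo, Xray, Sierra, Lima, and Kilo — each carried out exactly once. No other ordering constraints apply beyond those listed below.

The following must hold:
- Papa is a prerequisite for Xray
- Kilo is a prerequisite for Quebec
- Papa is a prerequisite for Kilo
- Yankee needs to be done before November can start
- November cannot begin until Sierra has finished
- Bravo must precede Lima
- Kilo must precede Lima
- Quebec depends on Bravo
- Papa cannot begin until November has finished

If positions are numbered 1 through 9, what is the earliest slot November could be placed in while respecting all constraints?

Every event that must precede November has to come before it. Tracing all chains that end at November, those events are: Yankee, Sierra — 2 in total.
With 2 mandatory predecessors, the earliest November can sit is position 2+1 = 3, and placing just those 2 first achieves it.

3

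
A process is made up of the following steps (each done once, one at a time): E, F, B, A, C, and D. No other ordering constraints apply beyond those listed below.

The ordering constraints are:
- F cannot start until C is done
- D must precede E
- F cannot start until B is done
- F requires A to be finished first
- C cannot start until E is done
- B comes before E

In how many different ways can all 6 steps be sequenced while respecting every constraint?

3 steps have no prerequisites (B, A, D), so any of them could come first.
Systematically extending each partial ordering one step at a time and counting, there are 10 complete orderings.

10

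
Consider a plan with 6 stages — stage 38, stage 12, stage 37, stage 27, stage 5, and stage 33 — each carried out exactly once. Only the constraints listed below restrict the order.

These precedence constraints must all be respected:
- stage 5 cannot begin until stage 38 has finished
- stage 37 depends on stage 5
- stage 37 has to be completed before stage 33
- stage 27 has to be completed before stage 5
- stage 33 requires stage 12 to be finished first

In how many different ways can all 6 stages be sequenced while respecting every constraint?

3 stages have no prerequisites (stage 38, stage 12, stage 27), so any of them could come first.
Enumerating by repeatedly choosing an available stage (one whose prerequisites are all placed) gives 10 distinct complete orderings.

10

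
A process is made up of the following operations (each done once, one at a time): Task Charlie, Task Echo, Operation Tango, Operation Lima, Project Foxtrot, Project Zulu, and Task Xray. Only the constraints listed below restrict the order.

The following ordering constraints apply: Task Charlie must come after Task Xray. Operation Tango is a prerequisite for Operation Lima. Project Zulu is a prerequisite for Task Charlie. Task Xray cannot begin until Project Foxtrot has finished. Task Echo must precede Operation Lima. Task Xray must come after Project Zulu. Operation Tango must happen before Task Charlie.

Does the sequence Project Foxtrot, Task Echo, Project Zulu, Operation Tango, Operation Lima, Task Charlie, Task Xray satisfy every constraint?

No

The sequence places Task Charlie ahead of Task Xray.
But one of the constraints requires Task Xray before Task Charlie, so this ordering violates it.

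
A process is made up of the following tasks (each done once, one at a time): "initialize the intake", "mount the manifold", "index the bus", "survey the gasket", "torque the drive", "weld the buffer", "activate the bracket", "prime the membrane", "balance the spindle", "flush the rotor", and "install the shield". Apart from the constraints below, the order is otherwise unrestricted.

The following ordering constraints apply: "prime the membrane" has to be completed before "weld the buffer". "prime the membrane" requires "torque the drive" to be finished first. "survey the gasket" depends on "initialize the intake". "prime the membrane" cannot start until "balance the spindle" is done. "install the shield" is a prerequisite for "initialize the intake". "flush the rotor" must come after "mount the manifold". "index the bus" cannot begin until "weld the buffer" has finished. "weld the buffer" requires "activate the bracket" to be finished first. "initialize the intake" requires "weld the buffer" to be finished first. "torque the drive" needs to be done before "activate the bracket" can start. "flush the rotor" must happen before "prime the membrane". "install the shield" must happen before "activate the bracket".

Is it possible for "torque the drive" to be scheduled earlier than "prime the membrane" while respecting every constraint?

Yes

The constraints force "torque the drive" before "prime the membrane", so yes — every valid ordering has "torque the drive" earlier.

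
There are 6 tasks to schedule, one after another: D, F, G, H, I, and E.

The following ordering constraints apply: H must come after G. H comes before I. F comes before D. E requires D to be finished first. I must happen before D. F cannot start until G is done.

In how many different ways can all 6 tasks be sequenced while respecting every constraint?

G is the only task with nothing required before it, so every ordering starts there.
Systematically extending each partial ordering one task at a time and counting, there are 3 complete orderings.

3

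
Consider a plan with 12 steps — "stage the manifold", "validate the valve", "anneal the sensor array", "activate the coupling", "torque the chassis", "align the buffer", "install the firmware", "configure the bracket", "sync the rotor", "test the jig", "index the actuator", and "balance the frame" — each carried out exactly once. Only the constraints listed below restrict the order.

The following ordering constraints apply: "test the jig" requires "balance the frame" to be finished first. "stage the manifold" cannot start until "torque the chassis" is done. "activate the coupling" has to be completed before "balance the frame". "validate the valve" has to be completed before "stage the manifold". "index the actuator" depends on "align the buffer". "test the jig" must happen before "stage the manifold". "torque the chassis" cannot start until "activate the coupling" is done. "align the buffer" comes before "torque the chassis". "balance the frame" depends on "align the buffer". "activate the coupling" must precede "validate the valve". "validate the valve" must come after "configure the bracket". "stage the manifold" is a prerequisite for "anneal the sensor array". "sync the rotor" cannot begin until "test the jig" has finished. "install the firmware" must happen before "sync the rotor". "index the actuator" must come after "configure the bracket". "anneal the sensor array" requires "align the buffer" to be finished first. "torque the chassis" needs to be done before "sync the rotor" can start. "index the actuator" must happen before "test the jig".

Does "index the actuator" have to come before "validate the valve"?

No

"index the actuator" and "validate the valve" are not related by any chain of constraints.
A valid ordering placing "validate the valve" before "index the actuator" exists, so the answer is no.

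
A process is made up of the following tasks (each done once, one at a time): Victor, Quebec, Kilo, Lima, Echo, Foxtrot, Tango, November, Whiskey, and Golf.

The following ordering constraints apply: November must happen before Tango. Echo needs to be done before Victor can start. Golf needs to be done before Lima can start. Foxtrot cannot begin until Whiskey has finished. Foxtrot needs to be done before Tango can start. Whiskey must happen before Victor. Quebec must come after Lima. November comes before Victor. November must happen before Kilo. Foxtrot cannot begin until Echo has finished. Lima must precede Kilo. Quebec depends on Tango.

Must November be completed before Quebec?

Yes

Tracing the constraints gives a chain: November → Tango → Quebec.
So November must precede Quebec in any valid ordering.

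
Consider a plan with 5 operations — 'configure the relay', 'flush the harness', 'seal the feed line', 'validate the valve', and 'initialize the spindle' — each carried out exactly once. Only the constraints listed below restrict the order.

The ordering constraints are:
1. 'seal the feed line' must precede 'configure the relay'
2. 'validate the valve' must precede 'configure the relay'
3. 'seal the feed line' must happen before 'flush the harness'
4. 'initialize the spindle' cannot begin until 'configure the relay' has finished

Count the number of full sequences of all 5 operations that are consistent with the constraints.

7

2 operations have no prerequisites ('seal the feed line', 'validate the valve'), so any of them could come first.
Enumerating by repeatedly choosing an available operation (one whose prerequisites are all placed) gives 7 distinct complete orderings.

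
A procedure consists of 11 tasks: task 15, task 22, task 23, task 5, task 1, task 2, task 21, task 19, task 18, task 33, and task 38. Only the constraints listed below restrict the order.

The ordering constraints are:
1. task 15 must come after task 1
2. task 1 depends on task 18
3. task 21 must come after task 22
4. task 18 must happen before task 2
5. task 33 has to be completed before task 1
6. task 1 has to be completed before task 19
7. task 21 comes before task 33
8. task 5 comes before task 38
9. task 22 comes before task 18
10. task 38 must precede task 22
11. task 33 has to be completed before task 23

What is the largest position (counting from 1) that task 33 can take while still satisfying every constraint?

7

Every task that must follow task 33 has to come after it. Tracing all chains starting from task 33, those tasks are: task 15, task 23, task 1, task 19 — 4 in total.
So at least 4 tasks follow task 33, putting task 33 no later than position 7. That position is achievable by scheduling everything else first.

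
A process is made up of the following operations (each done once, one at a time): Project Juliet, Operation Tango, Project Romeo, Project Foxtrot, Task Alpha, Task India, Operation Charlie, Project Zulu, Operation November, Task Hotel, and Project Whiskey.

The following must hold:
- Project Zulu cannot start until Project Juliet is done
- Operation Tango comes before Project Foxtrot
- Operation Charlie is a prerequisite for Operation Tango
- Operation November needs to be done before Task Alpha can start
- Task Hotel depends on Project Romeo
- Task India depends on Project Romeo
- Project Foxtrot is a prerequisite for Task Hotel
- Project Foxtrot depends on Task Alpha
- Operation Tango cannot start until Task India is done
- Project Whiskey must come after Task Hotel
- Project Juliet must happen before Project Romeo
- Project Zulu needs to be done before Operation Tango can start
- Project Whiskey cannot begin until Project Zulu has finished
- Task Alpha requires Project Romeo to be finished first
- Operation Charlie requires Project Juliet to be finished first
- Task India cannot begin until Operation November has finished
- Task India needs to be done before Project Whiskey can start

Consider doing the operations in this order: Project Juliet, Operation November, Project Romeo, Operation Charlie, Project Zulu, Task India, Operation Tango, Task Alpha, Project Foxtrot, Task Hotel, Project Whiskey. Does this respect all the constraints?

Yes

Every stated constraint is respected: Project Romeo sits at position 3, ahead of Task Hotel at position 10, and each of the other listed pairs likewise has the predecessor earlier in the sequence.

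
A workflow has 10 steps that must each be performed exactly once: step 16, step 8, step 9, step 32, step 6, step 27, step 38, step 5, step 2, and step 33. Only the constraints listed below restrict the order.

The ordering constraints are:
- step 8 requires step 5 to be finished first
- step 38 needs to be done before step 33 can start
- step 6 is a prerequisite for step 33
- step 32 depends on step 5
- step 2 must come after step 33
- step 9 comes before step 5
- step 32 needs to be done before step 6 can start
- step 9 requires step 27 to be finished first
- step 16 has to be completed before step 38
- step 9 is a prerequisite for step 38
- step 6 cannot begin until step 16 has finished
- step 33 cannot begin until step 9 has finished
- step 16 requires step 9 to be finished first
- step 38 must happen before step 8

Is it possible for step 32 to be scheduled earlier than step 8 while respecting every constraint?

Yes

Nothing in the constraints forces step 8 before step 32 — there is no chain from step 8 to step 32.
That means at least one valid schedule has step 32 before step 8.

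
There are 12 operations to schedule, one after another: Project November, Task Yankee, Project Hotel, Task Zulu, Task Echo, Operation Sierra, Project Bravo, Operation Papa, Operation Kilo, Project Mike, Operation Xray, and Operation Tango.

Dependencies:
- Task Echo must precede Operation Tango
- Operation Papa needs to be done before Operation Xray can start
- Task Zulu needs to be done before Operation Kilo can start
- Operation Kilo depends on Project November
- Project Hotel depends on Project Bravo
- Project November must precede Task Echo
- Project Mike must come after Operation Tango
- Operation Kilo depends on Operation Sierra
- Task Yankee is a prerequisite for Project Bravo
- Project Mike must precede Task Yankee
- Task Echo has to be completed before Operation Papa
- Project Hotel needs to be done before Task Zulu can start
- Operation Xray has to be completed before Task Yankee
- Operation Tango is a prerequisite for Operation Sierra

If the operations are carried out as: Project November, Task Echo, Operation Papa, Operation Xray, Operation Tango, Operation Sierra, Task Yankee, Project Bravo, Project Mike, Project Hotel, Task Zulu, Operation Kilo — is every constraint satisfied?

Here Project Mike comes after Task Yankee.
Since Project Mike is required before Task Yankee, the ordering is invalid.

No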